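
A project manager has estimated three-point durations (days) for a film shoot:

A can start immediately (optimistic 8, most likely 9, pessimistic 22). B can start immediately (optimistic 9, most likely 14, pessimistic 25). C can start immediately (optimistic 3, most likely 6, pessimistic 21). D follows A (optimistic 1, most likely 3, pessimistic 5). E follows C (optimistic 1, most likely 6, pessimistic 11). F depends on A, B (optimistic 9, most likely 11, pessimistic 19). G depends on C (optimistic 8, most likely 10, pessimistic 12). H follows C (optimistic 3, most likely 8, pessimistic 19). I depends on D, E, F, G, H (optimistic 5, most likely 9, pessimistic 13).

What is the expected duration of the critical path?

te_A = (8 + 4·9 + 22)/6 = 66/6 = 11
te_B = (9 + 4·14 + 25)/6 = 90/6 = 15
te_C = (3 + 4·6 + 21)/6 = 48/6 = 8
te_D = (1 + 4·3 + 5)/6 = 18/6 = 3
te_E = (1 + 4·6 + 11)/6 = 36/6 = 6
te_F = (9 + 4·11 + 19)/6 = 72/6 = 12
te_G = (8 + 4·10 + 12)/6 = 60/6 = 10
te_H = (3 + 4·8 + 19)/6 = 54/6 = 9
te_I = (5 + 4·9 + 13)/6 = 54/6 = 9

Forward pass:
ES_A = 0; EF_A = 11
ES_B = 0; EF_B = 15
ES_C = 0; EF_C = 8
ES_D = 11; EF_D = 11+3 = 14
ES_E = 8; EF_E = 8+6 = 14
ES_F = max(EF_A=11, EF_B=15) = 15; EF_F = 15+12 = 27
ES_G = 8; EF_G = 8+10 = 18
ES_H = 8; EF_H = 8+9 = 17
ES_I = max(EF_D=14, EF_E=14, EF_F=27, EF_G=18, EF_H=17) = 27; EF_I = 27+9 = 36
Expected project duration μ = 36 days. Critical path: B → F → I.

36 days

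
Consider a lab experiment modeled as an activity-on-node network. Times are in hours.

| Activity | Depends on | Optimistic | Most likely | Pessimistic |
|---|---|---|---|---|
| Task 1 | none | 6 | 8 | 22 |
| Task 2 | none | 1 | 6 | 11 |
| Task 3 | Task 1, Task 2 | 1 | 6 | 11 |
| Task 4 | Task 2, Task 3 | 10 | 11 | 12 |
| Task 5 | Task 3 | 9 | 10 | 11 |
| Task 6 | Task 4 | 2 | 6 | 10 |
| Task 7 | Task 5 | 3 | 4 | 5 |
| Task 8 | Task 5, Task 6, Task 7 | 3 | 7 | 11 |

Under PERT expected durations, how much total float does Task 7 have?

3 hours

te_Task 1 = (6 + 4·8 + 22)/6 = 60/6 = 10
te_Task 2 = (1 + 4·6 + 11)/6 = 36/6 = 6
te_Task 3 = (1 + 4·6 + 11)/6 = 36/6 = 6
te_Task 4 = (10 + 4·11 + 12)/6 = 66/6 = 11
te_Task 5 = (9 + 4·10 + 11)/6 = 60/6 = 10
te_Task 6 = (2 + 4·6 + 10)/6 = 36/6 = 6
te_Task 7 = (3 + 4·4 + 5)/6 = 24/6 = 4
te_Task 8 = (3 + 4·7 + 11)/6 = 42/6 = 7

Forward pass:
ES_Task 1 = 0; EF_Task 1 = 10
ES_Task 2 = 0; EF_Task 2 = 6
ES_Task 3 = max(EF_Task 1=10, EF_Task 2=6) = 10; EF_Task 3 = 10+6 = 16
ES_Task 4 = max(EF_Task 2=6, EF_Task 3=16) = 16; EF_Task 4 = 16+11 = 27
ES_Task 5 = 16; EF_Task 5 = 16+10 = 26
ES_Task 6 = 27; EF_Task 6 = 27+6 = 33
ES_Task 7 = 26; EF_Task 7 = 26+4 = 30
ES_Task 8 = max(EF_Task 5=26, EF_Task 6=33, EF_Task 7=30) = 33; EF_Task 8 = 33+7 = 40
Expected project duration μ = 40 hours. Critical path: Task 1 → Task 3 → Task 4 → Task 6 → Task 8.

Backward pass:
LF_Task 8 = 40; LS_Task 8 = 40−7 = 33
LF_Task 7 = LS_Task 8 = 33; LS_Task 7 = 33−4 = 29
LF_Task 6 = LS_Task 8 = 33; LS_Task 6 = 33−6 = 27
LF_Task 5 = min(LS_Task 7=29, LS_Task 8=33) = 29; LS_Task 5 = 29−10 = 19
LF_Task 4 = LS_Task 6 = 27; LS_Task 4 = 27−11 = 16
LF_Task 3 = min(LS_Task 4=16, LS_Task 5=19) = 16; LS_Task 3 = 16−6 = 10
LF_Task 2 = min(LS_Task 3=10, LS_Task 4=16) = 10; LS_Task 2 = 10−6 = 4
LF_Task 1 = LS_Task 3 = 10; LS_Task 1 = 10−10 = 0
Slack_Task 7 = LS_Task 7 − ES_Task 7 = 29 − 26 = 3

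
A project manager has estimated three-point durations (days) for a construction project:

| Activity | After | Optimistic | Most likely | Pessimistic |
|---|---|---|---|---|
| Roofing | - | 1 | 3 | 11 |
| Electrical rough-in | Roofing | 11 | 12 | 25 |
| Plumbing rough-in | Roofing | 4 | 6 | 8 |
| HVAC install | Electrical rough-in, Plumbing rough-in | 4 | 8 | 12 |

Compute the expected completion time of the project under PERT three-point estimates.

26 days

te_Roofing = (1 + 4·3 + 11)/6 = 24/6 = 4
te_Electrical rough-in = (11 + 4·12 + 25)/6 = 84/6 = 14
te_Plumbing rough-in = (4 + 4·6 + 8)/6 = 36/6 = 6
te_HVAC install = (4 + 4·8 + 12)/6 = 48/6 = 8

Forward pass:
ES_Roofing = 0; EF_Roofing = 4
ES_Electrical rough-in = 4; EF_Electrical rough-in = 4+14 = 18
ES_Plumbing rough-in = 4; EF_Plumbing rough-in = 4+6 = 10
ES_HVAC install = max(EF_Electrical rough-in=18, EF_Plumbing rough-in=10) = 18; EF_HVAC install = 18+8 = 26
Expected project duration μ = 26 days. Critical path: Roofing → Electrical rough-in → HVAC install.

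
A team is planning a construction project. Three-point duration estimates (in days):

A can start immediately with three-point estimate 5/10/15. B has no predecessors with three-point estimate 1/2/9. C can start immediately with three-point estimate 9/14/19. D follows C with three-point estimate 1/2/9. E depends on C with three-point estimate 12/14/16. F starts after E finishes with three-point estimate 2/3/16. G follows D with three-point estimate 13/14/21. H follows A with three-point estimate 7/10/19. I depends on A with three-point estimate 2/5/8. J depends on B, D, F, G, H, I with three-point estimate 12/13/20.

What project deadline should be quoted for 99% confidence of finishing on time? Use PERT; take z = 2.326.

54.5 days

te_A = (5 + 4·10 + 15)/6 = 60/6 = 10; σ²_A = ((15−5)/6)² = 2.778
te_B = (1 + 4·2 + 9)/6 = 18/6 = 3; σ²_B = ((9−1)/6)² = 1.778
te_C = (9 + 4·14 + 19)/6 = 84/6 = 14; σ²_C = ((19−9)/6)² = 2.778
te_D = (1 + 4·2 + 9)/6 = 18/6 = 3; σ²_D = ((9−1)/6)² = 1.778
te_E = (12 + 4·14 + 16)/6 = 84/6 = 14; σ²_E = ((16−12)/6)² = 0.444
te_F = (2 + 4·3 + 16)/6 = 30/6 = 5; σ²_F = ((16−2)/6)² = 5.444
te_G = (13 + 4·14 + 21)/6 = 90/6 = 15; σ²_G = ((21−13)/6)² = 1.778
te_H = (7 + 4·10 + 19)/6 = 66/6 = 11; σ²_H = ((19−7)/6)² = 4.000
te_I = (2 + 4·5 + 8)/6 = 30/6 = 5; σ²_I = ((8−2)/6)² = 1.000
te_J = (12 + 4·13 + 20)/6 = 84/6 = 14; σ²_J = ((20−12)/6)² = 1.778

Forward pass:
ES_A = 0; EF_A = 10
ES_B = 0; EF_B = 3
ES_C = 0; EF_C = 14
ES_D = 14; EF_D = 14+3 = 17
ES_E = 14; EF_E = 14+14 = 28
ES_F = 28; EF_F = 28+5 = 33
ES_G = 17; EF_G = 17+15 = 32
ES_H = 10; EF_H = 10+11 = 21
ES_I = 10; EF_I = 10+5 = 15
ES_J = max(EF_B=3, EF_D=17, EF_F=33, EF_G=32, EF_H=21, EF_I=15) = 33; EF_J = 33+14 = 47
Expected project duration μ = 47 days. Critical path: C → E → F → J.

Variance along critical path = 2.778 + 0.444 + 5.444 + 1.778 = 10.444; σ = 3.232 days.
D = μ + z·σ = 47 + 2.326·3.232 = 54.5 days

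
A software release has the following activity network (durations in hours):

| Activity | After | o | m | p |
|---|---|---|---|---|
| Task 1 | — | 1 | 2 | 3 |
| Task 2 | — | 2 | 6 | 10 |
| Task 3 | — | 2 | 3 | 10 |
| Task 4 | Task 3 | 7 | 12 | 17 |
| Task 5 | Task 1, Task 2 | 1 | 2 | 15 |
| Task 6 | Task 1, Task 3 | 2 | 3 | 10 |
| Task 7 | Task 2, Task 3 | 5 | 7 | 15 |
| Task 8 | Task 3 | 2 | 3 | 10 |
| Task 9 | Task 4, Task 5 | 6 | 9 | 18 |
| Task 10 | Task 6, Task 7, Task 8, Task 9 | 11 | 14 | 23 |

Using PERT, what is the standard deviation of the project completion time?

3.54 hours

te_Task 1 = (1 + 4·2 + 3)/6 = 12/6 = 2; σ²_Task 1 = ((3−1)/6)² = 0.111
te_Task 2 = (2 + 4·6 + 10)/6 = 36/6 = 6; σ²_Task 2 = ((10−2)/6)² = 1.778
te_Task 3 = (2 + 4·3 + 10)/6 = 24/6 = 4; σ²_Task 3 = ((10−2)/6)² = 1.778
te_Task 4 = (7 + 4·12 + 17)/6 = 72/6 = 12; σ²_Task 4 = ((17−7)/6)² = 2.778
te_Task 5 = (1 + 4·2 + 15)/6 = 24/6 = 4; σ²_Task 5 = ((15−1)/6)² = 5.444
te_Task 6 = (2 + 4·3 + 10)/6 = 24/6 = 4; σ²_Task 6 = ((10−2)/6)² = 1.778
te_Task 7 = (5 + 4·7 + 15)/6 = 48/6 = 8; σ²_Task 7 = ((15−5)/6)² = 2.778
te_Task 8 = (2 + 4·3 + 10)/6 = 24/6 = 4; σ²_Task 8 = ((10−2)/6)² = 1.778
te_Task 9 = (6 + 4·9 + 18)/6 = 60/6 = 10; σ²_Task 9 = ((18−6)/6)² = 4.000
te_Task 10 = (11 + 4·14 + 23)/6 = 90/6 = 15; σ²_Task 10 = ((23−11)/6)² = 4.000

Forward pass:
ES_Task 1 = 0; EF_Task 1 = 2
ES_Task 2 = 0; EF_Task 2 = 6
ES_Task 3 = 0; EF_Task 3 = 4
ES_Task 4 = 4; EF_Task 4 = 4+12 = 16
ES_Task 5 = max(EF_Task 1=2, EF_Task 2=6) = 6; EF_Task 5 = 6+4 = 10
ES_Task 6 = max(EF_Task 1=2, EF_Task 3=4) = 4; EF_Task 6 = 4+4 = 8
ES_Task 7 = max(EF_Task 2=6, EF_Task 3=4) = 6; EF_Task 7 = 6+8 = 14
ES_Task 8 = 4; EF_Task 8 = 4+4 = 8
ES_Task 9 = max(EF_Task 4=16, EF_Task 5=10) = 16; EF_Task 9 = 16+10 = 26
ES_Task 10 = max(EF_Task 6=8, EF_Task 7=14, EF_Task 8=8, EF_Task 9=26) = 26; EF_Task 10 = 26+15 = 41
Expected project duration μ = 41 hours. Critical path: Task 3 → Task 4 → Task 9 → Task 10.

Variance along critical path = 1.778 + 2.778 + 4.000 + 4.000 = 12.556
σ = √12.556 = 3.543 hours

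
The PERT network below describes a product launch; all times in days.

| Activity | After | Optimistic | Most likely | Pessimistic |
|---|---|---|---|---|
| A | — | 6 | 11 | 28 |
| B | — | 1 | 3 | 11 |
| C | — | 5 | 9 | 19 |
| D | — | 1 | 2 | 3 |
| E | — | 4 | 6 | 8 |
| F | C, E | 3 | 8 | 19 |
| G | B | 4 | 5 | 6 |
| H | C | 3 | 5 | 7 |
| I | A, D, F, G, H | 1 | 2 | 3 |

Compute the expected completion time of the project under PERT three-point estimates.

21 days

te_A = (6 + 4·11 + 28)/6 = 78/6 = 13
te_B = (1 + 4·3 + 11)/6 = 24/6 = 4
te_C = (5 + 4·9 + 19)/6 = 60/6 = 10
te_D = (1 + 4·2 + 3)/6 = 12/6 = 2
te_E = (4 + 4·6 + 8)/6 = 36/6 = 6
te_F = (3 + 4·8 + 19)/6 = 54/6 = 9
te_G = (4 + 4·5 + 6)/6 = 30/6 = 5
te_H = (3 + 4·5 + 7)/6 = 30/6 = 5
te_I = (1 + 4·2 + 3)/6 = 12/6 = 2

Forward pass:
ES_A = 0; EF_A = 13
ES_B = 0; EF_B = 4
ES_C = 0; EF_C = 10
ES_D = 0; EF_D = 2
ES_E = 0; EF_E = 6
ES_F = max(EF_C=10, EF_E=6) = 10; EF_F = 10+9 = 19
ES_G = 4; EF_G = 4+5 = 9
ES_H = 10; EF_H = 10+5 = 15
ES_I = max(EF_A=13, EF_D=2, EF_F=19, EF_G=9, EF_H=15) = 19; EF_I = 19+2 = 21
Expected project duration μ = 21 days. Critical path: C → F → I.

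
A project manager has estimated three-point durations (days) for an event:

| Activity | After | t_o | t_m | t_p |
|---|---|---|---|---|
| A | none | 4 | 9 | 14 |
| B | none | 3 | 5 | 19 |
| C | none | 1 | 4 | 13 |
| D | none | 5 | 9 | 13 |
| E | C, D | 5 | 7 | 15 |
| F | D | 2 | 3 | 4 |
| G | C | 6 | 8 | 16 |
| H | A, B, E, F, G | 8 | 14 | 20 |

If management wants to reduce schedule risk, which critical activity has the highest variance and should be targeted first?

H

te_A = (4 + 4·9 + 14)/6 = 54/6 = 9; σ²_A = ((14−4)/6)² = 2.778
te_B = (3 + 4·5 + 19)/6 = 42/6 = 7; σ²_B = ((19−3)/6)² = 7.111
te_C = (1 + 4·4 + 13)/6 = 30/6 = 5; σ²_C = ((13−1)/6)² = 4.000
te_D = (5 + 4·9 + 13)/6 = 54/6 = 9; σ²_D = ((13−5)/6)² = 1.778
te_E = (5 + 4·7 + 15)/6 = 48/6 = 8; σ²_E = ((15−5)/6)² = 2.778
te_F = (2 + 4·3 + 4)/6 = 18/6 = 3; σ²_F = ((4−2)/6)² = 0.111
te_G = (6 + 4·8 + 16)/6 = 54/6 = 9; σ²_G = ((16−6)/6)² = 2.778
te_H = (8 + 4·14 + 20)/6 = 84/6 = 14; σ²_H = ((20−8)/6)² = 4.000

Forward pass:
ES_A = 0; EF_A = 9
ES_B = 0; EF_B = 7
ES_C = 0; EF_C = 5
ES_D = 0; EF_D = 9
ES_E = max(EF_C=5, EF_D=9) = 9; EF_E = 9+8 = 17
ES_F = 9; EF_F = 9+3 = 12
ES_G = 5; EF_G = 5+9 = 14
ES_H = max(EF_A=9, EF_B=7, EF_E=17, EF_F=12, EF_G=14) = 17; EF_H = 17+14 = 31
Expected project duration μ = 31 days. Critical path: D → E → H.

Variances on critical path: σ²_D=1.778, σ²_E=2.778, σ²_H=4.000.
Largest is σ²_H = 4.000.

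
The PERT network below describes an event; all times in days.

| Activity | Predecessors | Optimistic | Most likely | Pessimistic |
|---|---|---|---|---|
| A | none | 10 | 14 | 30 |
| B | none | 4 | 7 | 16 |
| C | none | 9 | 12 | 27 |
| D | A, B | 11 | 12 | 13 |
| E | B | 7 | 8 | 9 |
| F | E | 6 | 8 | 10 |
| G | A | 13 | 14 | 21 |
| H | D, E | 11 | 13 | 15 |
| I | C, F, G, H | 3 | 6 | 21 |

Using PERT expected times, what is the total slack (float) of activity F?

17 days

te_A = (10 + 4·14 + 30)/6 = 96/6 = 16
te_B = (4 + 4·7 + 16)/6 = 48/6 = 8
te_C = (9 + 4·12 + 27)/6 = 84/6 = 14
te_D = (11 + 4·12 + 13)/6 = 72/6 = 12
te_E = (7 + 4·8 + 9)/6 = 48/6 = 8
te_F = (6 + 4·8 + 10)/6 = 48/6 = 8
te_G = (13 + 4·14 + 21)/6 = 90/6 = 15
te_H = (11 + 4·13 + 15)/6 = 78/6 = 13
te_I = (3 + 4·6 + 21)/6 = 48/6 = 8

Forward pass:
ES_A = 0; EF_A = 16
ES_B = 0; EF_B = 8
ES_C = 0; EF_C = 14
ES_D = max(EF_A=16, EF_B=8) = 16; EF_D = 16+12 = 28
ES_E = 8; EF_E = 8+8 = 16
ES_F = 16; EF_F = 16+8 = 24
ES_G = 16; EF_G = 16+15 = 31
ES_H = max(EF_D=28, EF_E=16) = 28; EF_H = 28+13 = 41
ES_I = max(EF_C=14, EF_F=24, EF_G=31, EF_H=41) = 41; EF_I = 41+8 = 49
Expected project duration μ = 49 days. Critical path: A → D → H → I.

Backward pass:
LF_I = 49; LS_I = 49−8 = 41
LF_H = LS_I = 41; LS_H = 41−13 = 28
LF_G = LS_I = 41; LS_G = 41−15 = 26
LF_F = LS_I = 41; LS_F = 41−8 = 33
LF_E = min(LS_F=33, LS_H=28) = 28; LS_E = 28−8 = 20
LF_D = LS_H = 28; LS_D = 28−12 = 16
LF_C = LS_I = 41; LS_C = 41−14 = 27
LF_B = min(LS_D=16, LS_E=20) = 16; LS_B = 16−8 = 8
LF_A = min(LS_D=16, LS_G=26) = 16; LS_A = 16−16 = 0
Slack_F = LS_F − ES_F = 33 − 16 = 17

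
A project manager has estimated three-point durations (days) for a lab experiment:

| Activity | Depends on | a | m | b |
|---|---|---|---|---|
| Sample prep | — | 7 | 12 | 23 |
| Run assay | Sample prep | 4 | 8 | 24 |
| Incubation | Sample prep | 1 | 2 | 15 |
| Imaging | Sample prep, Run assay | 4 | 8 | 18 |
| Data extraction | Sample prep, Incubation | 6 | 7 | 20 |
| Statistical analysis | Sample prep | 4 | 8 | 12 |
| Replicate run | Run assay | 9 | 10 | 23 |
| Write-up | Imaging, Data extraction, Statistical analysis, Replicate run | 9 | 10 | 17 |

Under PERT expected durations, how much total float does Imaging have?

3 days

te_Sample prep = (7 + 4·12 + 23)/6 = 78/6 = 13
te_Run assay = (4 + 4·8 + 24)/6 = 60/6 = 10
te_Incubation = (1 + 4·2 + 15)/6 = 24/6 = 4
te_Imaging = (4 + 4·8 + 18)/6 = 54/6 = 9
te_Data extraction = (6 + 4·7 + 20)/6 = 54/6 = 9
te_Statistical analysis = (4 + 4·8 + 12)/6 = 48/6 = 8
te_Replicate run = (9 + 4·10 + 23)/6 = 72/6 = 12
te_Write-up = (9 + 4·10 + 17)/6 = 66/6 = 11

Forward pass:
ES_Sample prep = 0; EF_Sample prep = 13
ES_Run assay = 13; EF_Run assay = 13+10 = 23
ES_Incubation = 13; EF_Incubation = 13+4 = 17
ES_Imaging = max(EF_Sample prep=13, EF_Run assay=23) = 23; EF_Imaging = 23+9 = 32
ES_Data extraction = max(EF_Sample prep=13, EF_Incubation=17) = 17; EF_Data extraction = 17+9 = 26
ES_Statistical analysis = 13; EF_Statistical analysis = 13+8 = 21
ES_Replicate run = 23; EF_Replicate run = 23+12 = 35
ES_Write-up = max(EF_Imaging=32, EF_Data extraction=26, EF_Statistical analysis=21, EF_Replicate run=35) = 35; EF_Write-up = 35+11 = 46
Expected project duration μ = 46 days. Critical path: Sample prep → Run assay → Replicate run → Write-up.

Backward pass:
LF_Write-up = 46; LS_Write-up = 46−11 = 35
LF_Replicate run = LS_Write-up = 35; LS_Replicate run = 35−12 = 23
LF_Statistical analysis = LS_Write-up = 35; LS_Statistical analysis = 35−8 = 27
LF_Data extraction = LS_Write-up = 35; LS_Data extraction = 35−9 = 26
LF_Imaging = LS_Write-up = 35; LS_Imaging = 35−9 = 26
LF_Incubation = LS_Data extraction = 26; LS_Incubation = 26−4 = 22
LF_Run assay = min(LS_Imaging=26, LS_Replicate run=23) = 23; LS_Run assay = 23−10 = 13
LF_Sample prep = min(LS_Run assay=13, LS_Incubation=22, LS_Imaging=26, LS_Data extraction=26, LS_Statistical analysis=27) = 13; LS_Sample prep = 13−13 = 0
Slack_Imaging = LS_Imaging − ES_Imaging = 26 − 23 = 3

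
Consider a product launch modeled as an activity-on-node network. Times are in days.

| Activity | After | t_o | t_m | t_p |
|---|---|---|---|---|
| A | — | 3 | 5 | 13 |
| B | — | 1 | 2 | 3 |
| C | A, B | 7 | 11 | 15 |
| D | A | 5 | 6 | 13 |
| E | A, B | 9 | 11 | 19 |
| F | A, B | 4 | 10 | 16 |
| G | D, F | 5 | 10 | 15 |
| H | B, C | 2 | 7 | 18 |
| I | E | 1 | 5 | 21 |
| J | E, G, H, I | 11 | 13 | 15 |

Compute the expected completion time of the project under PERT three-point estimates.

39 days

te_A = (3 + 4·5 + 13)/6 = 36/6 = 6
te_B = (1 + 4·2 + 3)/6 = 12/6 = 2
te_C = (7 + 4·11 + 15)/6 = 66/6 = 11
te_D = (5 + 4·6 + 13)/6 = 42/6 = 7
te_E = (9 + 4·11 + 19)/6 = 72/6 = 12
te_F = (4 + 4·10 + 16)/6 = 60/6 = 10
te_G = (5 + 4·10 + 15)/6 = 60/6 = 10
te_H = (2 + 4·7 + 18)/6 = 48/6 = 8
te_I = (1 + 4·5 + 21)/6 = 42/6 = 7
te_J = (11 + 4·13 + 15)/6 = 78/6 = 13

Forward pass:
ES_A = 0; EF_A = 6
ES_B = 0; EF_B = 2
ES_C = max(EF_A=6, EF_B=2) = 6; EF_C = 6+11 = 17
ES_D = 6; EF_D = 6+7 = 13
ES_E = max(EF_A=6, EF_B=2) = 6; EF_E = 6+12 = 18
ES_F = max(EF_A=6, EF_B=2) = 6; EF_F = 6+10 = 16
ES_G = max(EF_D=13, EF_F=16) = 16; EF_G = 16+10 = 26
ES_H = max(EF_B=2, EF_C=17) = 17; EF_H = 17+8 = 25
ES_I = 18; EF_I = 18+7 = 25
ES_J = max(EF_E=18, EF_G=26, EF_H=25, EF_I=25) = 26; EF_J = 26+13 = 39
Expected project duration μ = 39 days. Critical path: A → F → G → J.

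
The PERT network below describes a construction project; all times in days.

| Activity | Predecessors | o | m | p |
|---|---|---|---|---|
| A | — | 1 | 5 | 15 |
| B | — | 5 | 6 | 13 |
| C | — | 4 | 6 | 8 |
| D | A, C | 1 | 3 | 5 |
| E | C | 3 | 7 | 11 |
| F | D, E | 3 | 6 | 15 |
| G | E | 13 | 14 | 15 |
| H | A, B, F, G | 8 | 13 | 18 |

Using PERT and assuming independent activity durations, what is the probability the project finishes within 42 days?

0.812

te_A = (1 + 4·5 + 15)/6 = 36/6 = 6; σ²_A = ((15−1)/6)² = 5.444
te_B = (5 + 4·6 + 13)/6 = 42/6 = 7; σ²_B = ((13−5)/6)² = 1.778
te_C = (4 + 4·6 + 8)/6 = 36/6 = 6; σ²_C = ((8−4)/6)² = 0.444
te_D = (1 + 4·3 + 5)/6 = 18/6 = 3; σ²_D = ((5−1)/6)² = 0.444
te_E = (3 + 4·7 + 11)/6 = 42/6 = 7; σ²_E = ((11−3)/6)² = 1.778
te_F = (3 + 4·6 + 15)/6 = 42/6 = 7; σ²_F = ((15−3)/6)² = 4.000
te_G = (13 + 4·14 + 15)/6 = 84/6 = 14; σ²_G = ((15−13)/6)² = 0.111
te_H = (8 + 4·13 + 18)/6 = 78/6 = 13; σ²_H = ((18−8)/6)² = 2.778

Forward pass:
ES_A = 0; EF_A = 6
ES_B = 0; EF_B = 7
ES_C = 0; EF_C = 6
ES_D = max(EF_A=6, EF_C=6) = 6; EF_D = 6+3 = 9
ES_E = 6; EF_E = 6+7 = 13
ES_F = max(EF_D=9, EF_E=13) = 13; EF_F = 13+7 = 20
ES_G = 13; EF_G = 13+14 = 27
ES_H = max(EF_A=6, EF_B=7, EF_F=20, EF_G=27) = 27; EF_H = 27+13 = 40
Expected project duration μ = 40 days. Critical path: C → E → G → H.

Variance along critical path = 0.444 + 1.778 + 0.111 + 2.778 = 5.111; σ = √5.111 = 2.261 days.
Z = (42 − 40) / 2.261 = 0.885
P(T ≤ 42) = Φ(0.885) ≈ 0.812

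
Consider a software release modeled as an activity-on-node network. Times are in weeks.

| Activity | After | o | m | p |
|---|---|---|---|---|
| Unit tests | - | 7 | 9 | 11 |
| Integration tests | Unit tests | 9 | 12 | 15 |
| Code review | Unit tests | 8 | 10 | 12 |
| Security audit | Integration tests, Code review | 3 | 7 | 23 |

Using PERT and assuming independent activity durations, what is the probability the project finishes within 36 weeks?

te_Unit tests = (7 + 4·9 + 11)/6 = 54/6 = 9; σ²_Unit tests = ((11−7)/6)² = 0.444
te_Integration tests = (9 + 4·12 + 15)/6 = 72/6 = 12; σ²_Integration tests = ((15−9)/6)² = 1.000
te_Code review = (8 + 4·10 + 12)/6 = 60/6 = 10; σ²_Code review = ((12−8)/6)² = 0.444
te_Security audit = (3 + 4·7 + 23)/6 = 54/6 = 9; σ²_Security audit = ((23−3)/6)² = 11.111

Forward pass:
ES_Unit tests = 0; EF_Unit tests = 9
ES_Integration tests = 9; EF_Integration tests = 9+12 = 21
ES_Code review = 9; EF_Code review = 9+10 = 19
ES_Security audit = max(EF_Integration tests=21, EF_Code review=19) = 21; EF_Security audit = 21+9 = 30
Expected project duration μ = 30 weeks. Critical path: Unit tests → Integration tests → Security audit.

Variance along critical path = 0.444 + 1.000 + 11.111 = 12.556; σ = √12.556 = 3.543 weeks.
Z = (36 − 30) / 3.543 = 1.693
P(T ≤ 36) = Φ(1.693) ≈ 0.955

0.955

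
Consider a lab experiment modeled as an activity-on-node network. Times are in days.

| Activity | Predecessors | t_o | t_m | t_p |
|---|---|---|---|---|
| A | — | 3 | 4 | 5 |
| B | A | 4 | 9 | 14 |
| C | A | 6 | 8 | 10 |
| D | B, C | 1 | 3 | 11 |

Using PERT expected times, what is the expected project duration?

17 days

te_A = (3 + 4·4 + 5)/6 = 24/6 = 4
te_B = (4 + 4·9 + 14)/6 = 54/6 = 9
te_C = (6 + 4·8 + 10)/6 = 48/6 = 8
te_D = (1 + 4·3 + 11)/6 = 24/6 = 4

Forward pass:
ES_A = 0; EF_A = 4
ES_B = 4; EF_B = 4+9 = 13
ES_C = 4; EF_C = 4+8 = 12
ES_D = max(EF_B=13, EF_C=12) = 13; EF_D = 13+4 = 17
Expected project duration μ = 17 days. Critical path: A → B → D.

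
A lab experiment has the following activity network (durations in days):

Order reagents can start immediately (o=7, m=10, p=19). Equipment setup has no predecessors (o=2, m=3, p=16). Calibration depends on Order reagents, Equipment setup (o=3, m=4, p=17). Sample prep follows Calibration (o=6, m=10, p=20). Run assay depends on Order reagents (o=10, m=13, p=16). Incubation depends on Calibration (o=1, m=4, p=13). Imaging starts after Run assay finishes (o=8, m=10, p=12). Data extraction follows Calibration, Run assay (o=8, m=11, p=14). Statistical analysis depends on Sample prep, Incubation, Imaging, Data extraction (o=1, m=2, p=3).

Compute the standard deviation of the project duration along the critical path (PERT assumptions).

te_Order reagents = (7 + 4·10 + 19)/6 = 66/6 = 11; σ²_Order reagents = ((19−7)/6)² = 4.000
te_Equipment setup = (2 + 4·3 + 16)/6 = 30/6 = 5; σ²_Equipment setup = ((16−2)/6)² = 5.444
te_Calibration = (3 + 4·4 + 17)/6 = 36/6 = 6; σ²_Calibration = ((17−3)/6)² = 5.444
te_Sample prep = (6 + 4·10 + 20)/6 = 66/6 = 11; σ²_Sample prep = ((20−6)/6)² = 5.444
te_Run assay = (10 + 4·13 + 16)/6 = 78/6 = 13; σ²_Run assay = ((16−10)/6)² = 1.000
te_Incubation = (1 + 4·4 + 13)/6 = 30/6 = 5; σ²_Incubation = ((13−1)/6)² = 4.000
te_Imaging = (8 + 4·10 + 12)/6 = 60/6 = 10; σ²_Imaging = ((12−8)/6)² = 0.444
te_Data extraction = (8 + 4·11 + 14)/6 = 66/6 = 11; σ²_Data extraction = ((14−8)/6)² = 1.000
te_Statistical analysis = (1 + 4·2 + 3)/6 = 12/6 = 2; σ²_Statistical analysis = ((3−1)/6)² = 0.111

Forward pass:
ES_Order reagents = 0; EF_Order reagents = 11
ES_Equipment setup = 0; EF_Equipment setup = 5
ES_Calibration = max(EF_Order reagents=11, EF_Equipment setup=5) = 11; EF_Calibration = 11+6 = 17
ES_Sample prep = 17; EF_Sample prep = 17+11 = 28
ES_Run assay = 11; EF_Run assay = 11+13 = 24
ES_Incubation = 17; EF_Incubation = 17+5 = 22
ES_Imaging = 24; EF_Imaging = 24+10 = 34
ES_Data extraction = max(EF_Calibration=17, EF_Run assay=24) = 24; EF_Data extraction = 24+11 = 35
ES_Statistical analysis = max(EF_Sample prep=28, EF_Incubation=22, EF_Imaging=34, EF_Data extraction=35) = 35; EF_Statistical analysis = 35+2 = 37
Expected project duration μ = 37 days. Critical path: Order reagents → Run assay → Data extraction → Statistical analysis.

Variance along critical path = 4.000 + 1.000 + 1.000 + 0.111 = 6.111
σ = √6.111 = 2.472 days

2.47 days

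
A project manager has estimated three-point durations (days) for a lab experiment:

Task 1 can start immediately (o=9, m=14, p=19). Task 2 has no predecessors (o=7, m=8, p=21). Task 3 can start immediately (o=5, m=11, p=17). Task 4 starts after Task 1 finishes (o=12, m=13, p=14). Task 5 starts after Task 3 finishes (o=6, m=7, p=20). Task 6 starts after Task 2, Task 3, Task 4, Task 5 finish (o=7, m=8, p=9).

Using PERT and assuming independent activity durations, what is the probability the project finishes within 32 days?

0.042

te_Task 1 = (9 + 4·14 + 19)/6 = 84/6 = 14; σ²_Task 1 = ((19−9)/6)² = 2.778
te_Task 2 = (7 + 4·8 + 21)/6 = 60/6 = 10; σ²_Task 2 = ((21−7)/6)² = 5.444
te_Task 3 = (5 + 4·11 + 17)/6 = 66/6 = 11; σ²_Task 3 = ((17−5)/6)² = 4.000
te_Task 4 = (12 + 4·13 + 14)/6 = 78/6 = 13; σ²_Task 4 = ((14−12)/6)² = 0.111
te_Task 5 = (6 + 4·7 + 20)/6 = 54/6 = 9; σ²_Task 5 = ((20−6)/6)² = 5.444
te_Task 6 = (7 + 4·8 + 9)/6 = 48/6 = 8; σ²_Task 6 = ((9−7)/6)² = 0.111

Forward pass:
ES_Task 1 = 0; EF_Task 1 = 14
ES_Task 2 = 0; EF_Task 2 = 10
ES_Task 3 = 0; EF_Task 3 = 11
ES_Task 4 = 14; EF_Task 4 = 14+13 = 27
ES_Task 5 = 11; EF_Task 5 = 11+9 = 20
ES_Task 6 = max(EF_Task 2=10, EF_Task 3=11, EF_Task 4=27, EF_Task 5=20) = 27; EF_Task 6 = 27+8 = 35
Expected project duration μ = 35 days. Critical path: Task 1 → Task 4 → Task 6.

Variance along critical path = 2.778 + 0.111 + 0.111 = 3.000; σ = √3.000 = 1.732 days.
Z = (32 − 35) / 1.732 = -1.732
P(T ≤ 32) = Φ(-1.732) ≈ 0.042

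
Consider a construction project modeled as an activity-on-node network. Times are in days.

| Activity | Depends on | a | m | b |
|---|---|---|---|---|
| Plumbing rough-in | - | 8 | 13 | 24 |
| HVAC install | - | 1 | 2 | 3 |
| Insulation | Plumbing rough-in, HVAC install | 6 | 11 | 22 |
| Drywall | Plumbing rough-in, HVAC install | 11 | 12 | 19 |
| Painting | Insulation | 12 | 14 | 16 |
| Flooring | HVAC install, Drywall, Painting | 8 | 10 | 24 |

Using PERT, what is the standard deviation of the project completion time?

te_Plumbing rough-in = (8 + 4·13 + 24)/6 = 84/6 = 14; σ²_Plumbing rough-in = ((24−8)/6)² = 7.111
te_HVAC install = (1 + 4·2 + 3)/6 = 12/6 = 2; σ²_HVAC install = ((3−1)/6)² = 0.111
te_Insulation = (6 + 4·11 + 22)/6 = 72/6 = 12; σ²_Insulation = ((22−6)/6)² = 7.111
te_Drywall = (11 + 4·12 + 19)/6 = 78/6 = 13; σ²_Drywall = ((19−11)/6)² = 1.778
te_Painting = (12 + 4·14 + 16)/6 = 84/6 = 14; σ²_Painting = ((16−12)/6)² = 0.444
te_Flooring = (8 + 4·10 + 24)/6 = 72/6 = 12; σ²_Flooring = ((24−8)/6)² = 7.111

Forward pass:
ES_Plumbing rough-in = 0; EF_Plumbing rough-in = 14
ES_HVAC install = 0; EF_HVAC install = 2
ES_Insulation = max(EF_Plumbing rough-in=14, EF_HVAC install=2) = 14; EF_Insulation = 14+12 = 26
ES_Drywall = max(EF_Plumbing rough-in=14, EF_HVAC install=2) = 14; EF_Drywall = 14+13 = 27
ES_Painting = 26; EF_Painting = 26+14 = 40
ES_Flooring = max(EF_HVAC install=2, EF_Drywall=27, EF_Painting=40) = 40; EF_Flooring = 40+12 = 52
Expected project duration μ = 52 days. Critical path: Plumbing rough-in → Insulation → Painting → Flooring.

Variance along critical path = 7.111 + 7.111 + 0.444 + 7.111 = 21.778
σ = √21.778 = 4.667 days

4.67 days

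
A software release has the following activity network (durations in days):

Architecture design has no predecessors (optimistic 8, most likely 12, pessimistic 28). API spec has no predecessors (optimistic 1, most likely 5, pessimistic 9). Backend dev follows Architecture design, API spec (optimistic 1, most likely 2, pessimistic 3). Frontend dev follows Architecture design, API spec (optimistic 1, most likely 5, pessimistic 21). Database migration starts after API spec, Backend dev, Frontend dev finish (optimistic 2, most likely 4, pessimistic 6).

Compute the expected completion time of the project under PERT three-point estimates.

25 days

te_Architecture design = (8 + 4·12 + 28)/6 = 84/6 = 14
te_API spec = (1 + 4·5 + 9)/6 = 30/6 = 5
te_Backend dev = (1 + 4·2 + 3)/6 = 12/6 = 2
te_Frontend dev = (1 + 4·5 + 21)/6 = 42/6 = 7
te_Database migration = (2 + 4·4 + 6)/6 = 24/6 = 4

Forward pass:
ES_Architecture design = 0; EF_Architecture design = 14
ES_API spec = 0; EF_API spec = 5
ES_Backend dev = max(EF_Architecture design=14, EF_API spec=5) = 14; EF_Backend dev = 14+2 = 16
ES_Frontend dev = max(EF_Architecture design=14, EF_API spec=5) = 14; EF_Frontend dev = 14+7 = 21
ES_Database migration = max(EF_API spec=5, EF_Backend dev=16, EF_Frontend dev=21) = 21; EF_Database migration = 21+4 = 25
Expected project duration μ = 25 days. Critical path: Architecture design → Frontend dev → Database migration.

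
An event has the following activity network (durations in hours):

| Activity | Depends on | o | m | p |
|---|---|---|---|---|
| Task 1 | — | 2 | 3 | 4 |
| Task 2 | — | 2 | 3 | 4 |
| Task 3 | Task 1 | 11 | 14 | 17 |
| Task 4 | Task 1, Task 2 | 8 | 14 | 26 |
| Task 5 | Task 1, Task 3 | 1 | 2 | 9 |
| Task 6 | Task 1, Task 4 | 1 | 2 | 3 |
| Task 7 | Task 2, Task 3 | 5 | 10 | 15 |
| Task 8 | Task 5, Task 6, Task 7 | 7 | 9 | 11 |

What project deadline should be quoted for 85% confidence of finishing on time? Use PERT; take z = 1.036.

38.2 hours

te_Task 1 = (2 + 4·3 + 4)/6 = 18/6 = 3; σ²_Task 1 = ((4−2)/6)² = 0.111
te_Task 2 = (2 + 4·3 + 4)/6 = 18/6 = 3; σ²_Task 2 = ((4−2)/6)² = 0.111
te_Task 3 = (11 + 4·14 + 17)/6 = 84/6 = 14; σ²_Task 3 = ((17−11)/6)² = 1.000
te_Task 4 = (8 + 4·14 + 26)/6 = 90/6 = 15; σ²_Task 4 = ((26−8)/6)² = 9.000
te_Task 5 = (1 + 4·2 + 9)/6 = 18/6 = 3; σ²_Task 5 = ((9−1)/6)² = 1.778
te_Task 6 = (1 + 4·2 + 3)/6 = 12/6 = 2; σ²_Task 6 = ((3−1)/6)² = 0.111
te_Task 7 = (5 + 4·10 + 15)/6 = 60/6 = 10; σ²_Task 7 = ((15−5)/6)² = 2.778
te_Task 8 = (7 + 4·9 + 11)/6 = 54/6 = 9; σ²_Task 8 = ((11−7)/6)² = 0.444

Forward pass:
ES_Task 1 = 0; EF_Task 1 = 3
ES_Task 2 = 0; EF_Task 2 = 3
ES_Task 3 = 3; EF_Task 3 = 3+14 = 17
ES_Task 4 = max(EF_Task 1=3, EF_Task 2=3) = 3; EF_Task 4 = 3+15 = 18
ES_Task 5 = max(EF_Task 1=3, EF_Task 3=17) = 17; EF_Task 5 = 17+3 = 20
ES_Task 6 = max(EF_Task 1=3, EF_Task 4=18) = 18; EF_Task 6 = 18+2 = 20
ES_Task 7 = max(EF_Task 2=3, EF_Task 3=17) = 17; EF_Task 7 = 17+10 = 27
ES_Task 8 = max(EF_Task 5=20, EF_Task 6=20, EF_Task 7=27) = 27; EF_Task 8 = 27+9 = 36
Expected project duration μ = 36 hours. Critical path: Task 1 → Task 3 → Task 7 → Task 8.

Variance along critical path = 0.111 + 1.000 + 2.778 + 0.444 = 4.333; σ = 2.082 hours.
D = μ + z·σ = 36 + 1.036·2.082 = 38.2 hours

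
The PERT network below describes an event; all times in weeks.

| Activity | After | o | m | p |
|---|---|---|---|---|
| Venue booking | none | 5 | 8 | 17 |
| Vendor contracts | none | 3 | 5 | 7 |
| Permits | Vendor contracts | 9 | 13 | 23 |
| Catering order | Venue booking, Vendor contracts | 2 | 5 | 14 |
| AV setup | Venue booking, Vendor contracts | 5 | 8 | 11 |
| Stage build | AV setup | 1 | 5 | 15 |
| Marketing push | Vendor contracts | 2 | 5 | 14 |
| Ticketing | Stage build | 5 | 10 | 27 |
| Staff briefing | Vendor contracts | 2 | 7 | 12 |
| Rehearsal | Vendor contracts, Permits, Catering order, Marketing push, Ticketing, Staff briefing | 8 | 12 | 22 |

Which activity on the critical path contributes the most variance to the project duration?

Ticketing

te_Venue booking = (5 + 4·8 + 17)/6 = 54/6 = 9; σ²_Venue booking = ((17−5)/6)² = 4.000
te_Vendor contracts = (3 + 4·5 + 7)/6 = 30/6 = 5; σ²_Vendor contracts = ((7−3)/6)² = 0.444
te_Permits = (9 + 4·13 + 23)/6 = 84/6 = 14; σ²_Permits = ((23−9)/6)² = 5.444
te_Catering order = (2 + 4·5 + 14)/6 = 36/6 = 6; σ²_Catering order = ((14−2)/6)² = 4.000
te_AV setup = (5 + 4·8 + 11)/6 = 48/6 = 8; σ²_AV setup = ((11−5)/6)² = 1.000
te_Stage build = (1 + 4·5 + 15)/6 = 36/6 = 6; σ²_Stage build = ((15−1)/6)² = 5.444
te_Marketing push = (2 + 4·5 + 14)/6 = 36/6 = 6; σ²_Marketing push = ((14−2)/6)² = 4.000
te_Ticketing = (5 + 4·10 + 27)/6 = 72/6 = 12; σ²_Ticketing = ((27−5)/6)² = 13.444
te_Staff briefing = (2 + 4·7 + 12)/6 = 42/6 = 7; σ²_Staff briefing = ((12−2)/6)² = 2.778
te_Rehearsal = (8 + 4·12 + 22)/6 = 78/6 = 13; σ²_Rehearsal = ((22−8)/6)² = 5.444

Forward pass:
ES_Venue booking = 0; EF_Venue booking = 9
ES_Vendor contracts = 0; EF_Vendor contracts = 5
ES_Permits = 5; EF_Permits = 5+14 = 19
ES_Catering order = max(EF_Venue booking=9, EF_Vendor contracts=5) = 9; EF_Catering order = 9+6 = 15
ES_AV setup = max(EF_Venue booking=9, EF_Vendor contracts=5) = 9; EF_AV setup = 9+8 = 17
ES_Stage build = 17; EF_Stage build = 17+6 = 23
ES_Marketing push = 5; EF_Marketing push = 5+6 = 11
ES_Ticketing = 23; EF_Ticketing = 23+12 = 35
ES_Staff briefing = 5; EF_Staff briefing = 5+7 = 12
ES_Rehearsal = max(EF_Vendor contracts=5, EF_Permits=19, EF_Catering order=15, EF_Marketing push=11, EF_Ticketing=35, EF_Staff briefing=12) = 35; EF_Rehearsal = 35+13 = 48
Expected project duration μ = 48 weeks. Critical path: Venue booking → AV setup → Stage build → Ticketing → Rehearsal.

Variances on critical path: σ²_Venue booking=4.000, σ²_AV setup=1.000, σ²_Stage build=5.444, σ²_Ticketing=13.444, σ²_Rehearsal=5.444.
Largest is σ²_Ticketing = 13.444.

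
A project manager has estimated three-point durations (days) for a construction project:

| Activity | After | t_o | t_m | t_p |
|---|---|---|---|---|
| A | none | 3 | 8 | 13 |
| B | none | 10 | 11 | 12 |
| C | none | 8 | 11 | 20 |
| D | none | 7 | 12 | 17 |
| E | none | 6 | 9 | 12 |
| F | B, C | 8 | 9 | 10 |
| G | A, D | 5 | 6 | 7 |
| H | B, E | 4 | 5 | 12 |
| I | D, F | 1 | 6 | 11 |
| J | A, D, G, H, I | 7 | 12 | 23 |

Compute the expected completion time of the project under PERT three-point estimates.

40 days

te_A = (3 + 4·8 + 13)/6 = 48/6 = 8
te_B = (10 + 4·11 + 12)/6 = 66/6 = 11
te_C = (8 + 4·11 + 20)/6 = 72/6 = 12
te_D = (7 + 4·12 + 17)/6 = 72/6 = 12
te_E = (6 + 4·9 + 12)/6 = 54/6 = 9
te_F = (8 + 4·9 + 10)/6 = 54/6 = 9
te_G = (5 + 4·6 + 7)/6 = 36/6 = 6
te_H = (4 + 4·5 + 12)/6 = 36/6 = 6
te_I = (1 + 4·6 + 11)/6 = 36/6 = 6
te_J = (7 + 4·12 + 23)/6 = 78/6 = 13

Forward pass:
ES_A = 0; EF_A = 8
ES_B = 0; EF_B = 11
ES_C = 0; EF_C = 12
ES_D = 0; EF_D = 12
ES_E = 0; EF_E = 9
ES_F = max(EF_B=11, EF_C=12) = 12; EF_F = 12+9 = 21
ES_G = max(EF_A=8, EF_D=12) = 12; EF_G = 12+6 = 18
ES_H = max(EF_B=11, EF_E=9) = 11; EF_H = 11+6 = 17
ES_I = max(EF_D=12, EF_F=21) = 21; EF_I = 21+6 = 27
ES_J = max(EF_A=8, EF_D=12, EF_G=18, EF_H=17, EF_I=27) = 27; EF_J = 27+13 = 40
Expected project duration μ = 40 days. Critical path: C → F → I → J.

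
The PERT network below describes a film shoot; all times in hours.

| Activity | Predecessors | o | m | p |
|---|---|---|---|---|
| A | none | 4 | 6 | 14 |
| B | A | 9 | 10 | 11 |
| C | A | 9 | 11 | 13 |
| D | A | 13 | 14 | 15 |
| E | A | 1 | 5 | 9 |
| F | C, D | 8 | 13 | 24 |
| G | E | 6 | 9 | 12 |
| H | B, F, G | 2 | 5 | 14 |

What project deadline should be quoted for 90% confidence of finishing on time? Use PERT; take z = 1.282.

te_A = (4 + 4·6 + 14)/6 = 42/6 = 7; σ²_A = ((14−4)/6)² = 2.778
te_B = (9 + 4·10 + 11)/6 = 60/6 = 10; σ²_B = ((11−9)/6)² = 0.111
te_C = (9 + 4·11 + 13)/6 = 66/6 = 11; σ²_C = ((13−9)/6)² = 0.444
te_D = (13 + 4·14 + 15)/6 = 84/6 = 14; σ²_D = ((15−13)/6)² = 0.111
te_E = (1 + 4·5 + 9)/6 = 30/6 = 5; σ²_E = ((9−1)/6)² = 1.778
te_F = (8 + 4·13 + 24)/6 = 84/6 = 14; σ²_F = ((24−8)/6)² = 7.111
te_G = (6 + 4·9 + 12)/6 = 54/6 = 9; σ²_G = ((12−6)/6)² = 1.000
te_H = (2 + 4·5 + 14)/6 = 36/6 = 6; σ²_H = ((14−2)/6)² = 4.000

Forward pass:
ES_A = 0; EF_A = 7
ES_B = 7; EF_B = 7+10 = 17
ES_C = 7; EF_C = 7+11 = 18
ES_D = 7; EF_D = 7+14 = 21
ES_E = 7; EF_E = 7+5 = 12
ES_F = max(EF_C=18, EF_D=21) = 21; EF_F = 21+14 = 35
ES_G = 12; EF_G = 12+9 = 21
ES_H = max(EF_B=17, EF_F=35, EF_G=21) = 35; EF_H = 35+6 = 41
Expected project duration μ = 41 hours. Critical path: A → D → F → H.

Variance along critical path = 2.778 + 0.111 + 7.111 + 4.000 = 14.000; σ = 3.742 hours.
D = μ + z·σ = 41 + 1.282·3.742 = 45.8 hours

45.8 hours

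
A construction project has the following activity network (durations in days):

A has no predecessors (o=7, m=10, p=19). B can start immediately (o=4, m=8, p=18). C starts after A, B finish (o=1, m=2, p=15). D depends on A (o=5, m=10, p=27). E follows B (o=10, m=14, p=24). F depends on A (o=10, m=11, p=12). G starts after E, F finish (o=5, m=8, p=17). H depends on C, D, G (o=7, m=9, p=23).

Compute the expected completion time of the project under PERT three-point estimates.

44 days

te_A = (7 + 4·10 + 19)/6 = 66/6 = 11
te_B = (4 + 4·8 + 18)/6 = 54/6 = 9
te_C = (1 + 4·2 + 15)/6 = 24/6 = 4
te_D = (5 + 4·10 + 27)/6 = 72/6 = 12
te_E = (10 + 4·14 + 24)/6 = 90/6 = 15
te_F = (10 + 4·11 + 12)/6 = 66/6 = 11
te_G = (5 + 4·8 + 17)/6 = 54/6 = 9
te_H = (7 + 4·9 + 23)/6 = 66/6 = 11

Forward pass:
ES_A = 0; EF_A = 11
ES_B = 0; EF_B = 9
ES_C = max(EF_A=11, EF_B=9) = 11; EF_C = 11+4 = 15
ES_D = 11; EF_D = 11+12 = 23
ES_E = 9; EF_E = 9+15 = 24
ES_F = 11; EF_F = 11+11 = 22
ES_G = max(EF_E=24, EF_F=22) = 24; EF_G = 24+9 = 33
ES_H = max(EF_C=15, EF_D=23, EF_G=33) = 33; EF_H = 33+11 = 44
Expected project duration μ = 44 days. Critical path: B → E → G → H.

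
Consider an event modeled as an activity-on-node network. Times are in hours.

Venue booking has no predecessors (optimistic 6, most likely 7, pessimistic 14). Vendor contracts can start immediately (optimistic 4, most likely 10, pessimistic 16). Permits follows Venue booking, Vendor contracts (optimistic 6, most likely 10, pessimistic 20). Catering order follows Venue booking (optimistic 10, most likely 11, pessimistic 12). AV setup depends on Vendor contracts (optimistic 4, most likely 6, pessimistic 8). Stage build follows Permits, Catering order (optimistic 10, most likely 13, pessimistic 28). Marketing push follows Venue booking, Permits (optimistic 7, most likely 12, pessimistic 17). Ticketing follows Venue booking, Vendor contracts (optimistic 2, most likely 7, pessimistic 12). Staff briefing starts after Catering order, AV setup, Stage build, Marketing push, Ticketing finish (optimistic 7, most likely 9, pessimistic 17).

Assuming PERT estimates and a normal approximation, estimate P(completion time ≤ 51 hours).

te_Venue booking = (6 + 4·7 + 14)/6 = 48/6 = 8; σ²_Venue booking = ((14−6)/6)² = 1.778
te_Vendor contracts = (4 + 4·10 + 16)/6 = 60/6 = 10; σ²_Vendor contracts = ((16−4)/6)² = 4.000
te_Permits = (6 + 4·10 + 20)/6 = 66/6 = 11; σ²_Permits = ((20−6)/6)² = 5.444
te_Catering order = (10 + 4·11 + 12)/6 = 66/6 = 11; σ²_Catering order = ((12−10)/6)² = 0.111
te_AV setup = (4 + 4·6 + 8)/6 = 36/6 = 6; σ²_AV setup = ((8−4)/6)² = 0.444
te_Stage build = (10 + 4·13 + 28)/6 = 90/6 = 15; σ²_Stage build = ((28−10)/6)² = 9.000
te_Marketing push = (7 + 4·12 + 17)/6 = 72/6 = 12; σ²_Marketing push = ((17−7)/6)² = 2.778
te_Ticketing = (2 + 4·7 + 12)/6 = 42/6 = 7; σ²_Ticketing = ((12−2)/6)² = 2.778
te_Staff briefing = (7 + 4·9 + 17)/6 = 60/6 = 10; σ²_Staff briefing = ((17−7)/6)² = 2.778

Forward pass:
ES_Venue booking = 0; EF_Venue booking = 8
ES_Vendor contracts = 0; EF_Vendor contracts = 10
ES_Permits = max(EF_Venue booking=8, EF_Vendor contracts=10) = 10; EF_Permits = 10+11 = 21
ES_Catering order = 8; EF_Catering order = 8+11 = 19
ES_AV setup = 10; EF_AV setup = 10+6 = 16
ES_Stage build = max(EF_Permits=21, EF_Catering order=19) = 21; EF_Stage build = 21+15 = 36
ES_Marketing push = max(EF_Venue booking=8, EF_Permits=21) = 21; EF_Marketing push = 21+12 = 33
ES_Ticketing = max(EF_Venue booking=8, EF_Vendor contracts=10) = 10; EF_Ticketing = 10+7 = 17
ES_Staff briefing = max(EF_Catering order=19, EF_AV setup=16, EF_Stage build=36, EF_Marketing push=33, EF_Ticketing=17) = 36; EF_Staff briefing = 36+10 = 46
Expected project duration μ = 46 hours. Critical path: Vendor contracts → Permits → Stage build → Staff briefing.

Variance along critical path = 4.000 + 5.444 + 9.000 + 2.778 = 21.222; σ = √21.222 = 4.607 hours.
Z = (51 − 46) / 4.607 = 1.085
P(T ≤ 51) = Φ(1.085) ≈ 0.861

0.861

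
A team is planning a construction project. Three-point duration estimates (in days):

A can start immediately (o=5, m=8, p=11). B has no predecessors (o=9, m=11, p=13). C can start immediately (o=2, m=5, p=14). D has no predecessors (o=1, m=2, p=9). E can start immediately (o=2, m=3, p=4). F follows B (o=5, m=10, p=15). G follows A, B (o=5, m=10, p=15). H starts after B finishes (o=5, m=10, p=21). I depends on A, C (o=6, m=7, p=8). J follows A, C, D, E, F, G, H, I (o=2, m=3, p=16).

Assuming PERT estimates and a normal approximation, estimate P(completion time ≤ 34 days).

0.974

te_A = (5 + 4·8 + 11)/6 = 48/6 = 8; σ²_A = ((11−5)/6)² = 1.000
te_B = (9 + 4·11 + 13)/6 = 66/6 = 11; σ²_B = ((13−9)/6)² = 0.444
te_C = (2 + 4·5 + 14)/6 = 36/6 = 6; σ²_C = ((14−2)/6)² = 4.000
te_D = (1 + 4·2 + 9)/6 = 18/6 = 3; σ²_D = ((9−1)/6)² = 1.778
te_E = (2 + 4·3 + 4)/6 = 18/6 = 3; σ²_E = ((4−2)/6)² = 0.111
te_F = (5 + 4·10 + 15)/6 = 60/6 = 10; σ²_F = ((15−5)/6)² = 2.778
te_G = (5 + 4·10 + 15)/6 = 60/6 = 10; σ²_G = ((15−5)/6)² = 2.778
te_H = (5 + 4·10 + 21)/6 = 66/6 = 11; σ²_H = ((21−5)/6)² = 7.111
te_I = (6 + 4·7 + 8)/6 = 42/6 = 7; σ²_I = ((8−6)/6)² = 0.111
te_J = (2 + 4·3 + 16)/6 = 30/6 = 5; σ²_J = ((16−2)/6)² = 5.444

Forward pass:
ES_A = 0; EF_A = 8
ES_B = 0; EF_B = 11
ES_C = 0; EF_C = 6
ES_D = 0; EF_D = 3
ES_E = 0; EF_E = 3
ES_F = 11; EF_F = 11+10 = 21
ES_G = max(EF_A=8, EF_B=11) = 11; EF_G = 11+10 = 21
ES_H = 11; EF_H = 11+11 = 22
ES_I = max(EF_A=8, EF_C=6) = 8; EF_I = 8+7 = 15
ES_J = max(EF_A=8, EF_C=6, EF_D=3, EF_E=3, EF_F=21, EF_G=21, EF_H=22, EF_I=15) = 22; EF_J = 22+5 = 27
Expected project duration μ = 27 days. Critical path: B → H → J.

Variance along critical path = 0.444 + 7.111 + 5.444 = 13.000; σ = √13.000 = 3.606 days.
Z = (34 − 27) / 3.606 = 1.941
P(T ≤ 34) = Φ(1.941) ≈ 0.974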